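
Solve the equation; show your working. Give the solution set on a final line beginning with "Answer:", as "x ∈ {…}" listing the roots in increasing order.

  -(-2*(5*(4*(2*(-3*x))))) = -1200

Step 1. [-(-2*(5*(4*(2*(-3*x))))) = -1200] leading − — multiply by −1 ⇒ neg: -2*(5*(4*(2*(-3*x)))) = 1200.
Step 2. [-2*(5*(4*(2*(-3*x)))) = 1200] -2 out front; divide by -2 ⇒ div: 5*(4*(2*(-3*x))) = -600.
Step 3. [5*(4*(2*(-3*x))) = -600] 5 out front; divide by 5 ⇒ div: 4*(2*(-3*x)) = -120.
Step 4. [4*(2*(-3*x)) = -120] divide by the outer 4 ⇒ div: 2*(-3*x) = -30.
Step 5. [2*(-3*x) = -30] 2·(inner) — divide through by 2 ⇒ div: -3*x = -15.
Step 6. [-3*x = -15] -3 out front; divide by -3, so div: x = 5.

Answer: x ∈ {5}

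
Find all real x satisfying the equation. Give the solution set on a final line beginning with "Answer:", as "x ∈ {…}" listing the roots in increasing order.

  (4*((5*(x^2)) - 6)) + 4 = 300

Step 1. [(4*((5*(x^2)) - 6)) + 4 = 300] +4 is outermost — subtract 4 both sides. So sub: 4*((5*(x^2)) - 6) = 296.
Step 2. [4*((5*(x^2)) - 6) = 296] divide by the outer 4 ⇒ div: (5*(x^2)) - 6 = 74.
Step 3. [(5*(x^2)) - 6 = 74] peel the -6: add 6 from each side ⇒ sub: 5*(x^2) = 80.
Step 4. [5*(x^2) = 80] leading coefficient 5: divide by 5. So div: x^2 = 16.
Step 5. [x^2 = 16] √ both sides: 16 ≥ 0 gives two branches, so sqrt: x = 4 or -4.

Answer: x ∈ {-4, 4}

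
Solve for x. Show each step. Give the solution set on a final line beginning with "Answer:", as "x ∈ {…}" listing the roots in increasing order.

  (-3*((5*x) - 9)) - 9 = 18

Step 1. [(-3*((5*x) - 9)) - 9 = 18] -3 divides every term; factor it out, so factor: ((5*x) - 9) + 3 = -6.
Step 2. [((5*x) - 9) + 3 = -6] peel the +3: subtract 3 from each side, so sub: (5*x) - 9 = -9.
Step 3. [(5*x) - 9 = -9] peel the -9: add 9 from each side. So sub: 5*x = 0.
Step 4. [5*x = 0] 5·(inner) — divide through by 5 ⇒ div: x = 0.

Answer: x ∈ {0}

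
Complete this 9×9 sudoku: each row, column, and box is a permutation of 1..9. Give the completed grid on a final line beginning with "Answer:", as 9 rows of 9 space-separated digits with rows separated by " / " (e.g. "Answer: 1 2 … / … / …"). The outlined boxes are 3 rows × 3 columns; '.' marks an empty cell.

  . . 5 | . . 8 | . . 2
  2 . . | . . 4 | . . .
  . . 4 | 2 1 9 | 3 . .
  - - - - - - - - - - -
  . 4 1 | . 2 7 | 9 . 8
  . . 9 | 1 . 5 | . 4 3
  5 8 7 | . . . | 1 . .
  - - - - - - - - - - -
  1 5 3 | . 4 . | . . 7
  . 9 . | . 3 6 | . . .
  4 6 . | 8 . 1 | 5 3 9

Step 1. [r2c3∈{6,8}] in col 3, 6 fits only at r2c3, so r2c3=6.
Step 2. [r6c9∈{6}] nothing but 6 survives at r6c9. So r6c9=6.
Step 3. [r3c8∈{5,6,7,8}] 6 has one home in row 3: r3c8. So r3c8=6.
Step 4. [r2c8∈{1,5,7,8,9}] across row 2, 9 lands solely at r2c8. So r2c8=9.
Step 5. [r1c8∈{1,7}] across col 8, 7 lands solely at r1c8. So r1c8=7.
Step 6. [r8c3∈{2,8}] r8c3 is the only open cell in col 3 admitting 8 ⇒ r8c3=8.
Step 7. [r2c5∈{5,7}] 5 has one home in col 5: r2c5 ⇒ r2c5=5.
Step 8. [r2c4∈{3,7}] 7 has one home in box 2: r2c4. So r2c4=7.
Step 9. [r1c4∈{3,6}] r1c4 is the only open cell in box 2 admitting 3 ⇒ r1c4=3.
Step 10. [r6c8∈{2}] only 2 remains possible at r6c8, so r6c8=2.
Step 11. [r4c4∈{6}] nothing but 6 survives at r4c4 ⇒ r4c4=6.
Step 12. [r7c7∈{2,6,8}] across row 7, 6 lands solely at r7c7 ⇒ r7c7=6.
Step 13. [r8c9∈{1,4}] 4 has one home in col 9: r8c9, so r8c9=4.
Step 14. [r7c4∈{9}] r7c4 is down to just 9 ⇒ r7c4=9.
Step 15. [r2c2∈{1,3}] row 2 places 3 nowhere but r2c2. So r2c2=3.
Step 16. [r3c1∈{7,8}] r3c1 is the only open cell in row 3 admitting 8 ⇒ r3c1=8.
Step 17. [r8c1∈{7}] only 7 remains possible at r8c1, so r8c1=7.
Step 18. [r7c6∈{2}] r7c6 is down to just 2, so r7c6=2.
Step 19. [r6c5∈{9}] r6c5 has the single candidate 9. So r6c5=9.
Step 20. [r1c7∈{4}] r1c7's peers cover all but 4 ⇒ r1c7=4.
Step 21. [r5c1∈{6}] only 6 remains possible at r5c1. So r5c1=6.
Step 22. [r1c5∈{6}] r1c5 has the single candidate 6, so r1c5=6.
Step 23. [r8c4∈{5}] r8c4 is down to just 5. So r8c4=5.
Step 24. [r3c2∈{7}] nothing but 7 survives at r3c2, so r3c2=7.
Step 25. [r8c7∈{2}] nothing but 2 survives at r8c7. So r8c7=2.
Step 26. [r1c1∈{9}] r1c1 has the single candidate 9. So r1c1=9.
Step 27. [r8c8∈{1}] r8c8 is down to just 1, so r8c8=1.
Step 28. [r4c1∈{3}] r4c1 is down to just 3. So r4c1=3.
Step 29. [r2c9∈{1}] nothing but 1 survives at r2c9. So r2c9=1.
Step 30. [r4c8∈{5}] r4c8 has the single candidate 5, so r4c8=5.
Step 31. [r9c3∈{2}] nothing but 2 survives at r9c3. So r9c3=2.
Step 32. [r9c5∈{7}] nothing but 7 survives at r9c5, so r9c5=7.
Step 33. [r6c6∈{3}] r6c6's peers cover all but 3 ⇒ r6c6=3.
Step 34. [r7c8∈{8}] nothing but 8 survives at r7c8 ⇒ r7c8=8.
Step 35. [r6c4∈{4}] r6c4 is down to just 4. So r6c4=4.
Step 36. [r1c2∈{1}] r1c2 is down to just 1. So r1c2=1.
Step 37. [r2c7∈{8}] only 8 remains possible at r2c7. So r2c7=8.
Step 38. [r5c2∈{2}] r5c2's peers cover all but 2, so r5c2=2.
Step 39. [r5c7∈{7}] r5c7 is down to just 7 ⇒ r5c7=7.
Step 40. [r5c5∈{8}] r5c5's peers cover all but 8 ⇒ r5c5=8.
Step 41. [r3c9∈{5}] nothing but 5 survives at r3c9 ⇒ r3c9=5.

Answer: 9 1 5 3 6 8 4 7 2 / 2 3 6 7 5 4 8 9 1 / 8 7 4 2 1 9 3 6 5 / 3 4 1 6 2 7 9 5 8 / 6 2 9 1 8 5 7 4 3 / 5 8 7 4 9 3 1 2 6 / 1 5 3 9 4 2 6 8 7 / 7 9 8 5 3 6 2 1 4 / 4 6 2 8 7 1 5 3 9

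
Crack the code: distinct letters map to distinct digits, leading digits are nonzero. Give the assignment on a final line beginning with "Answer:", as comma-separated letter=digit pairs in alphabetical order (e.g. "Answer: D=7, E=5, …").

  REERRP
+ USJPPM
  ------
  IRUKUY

Step 1. [col 1: P + M ≡ Y (mod 10)] several values work for M in column 1 (P + M ≡ Y (mod 10), carry-in 0); try M=9 ⇒ M=9.
Step 2. [col 1: P + M ≡ Y (mod 10)] P=1 is one option consistent with column 1 (P + M ≡ Y (mod 10), carry-in 0) — take it. So P=1.
Step 3. [col 1: P + M ≡ Y (mod 10)] column 1 reads P+M+carry(0)=Y with P=1, M=9; with digits 1,9 already taken and all letters distinct, the only value for Y is 0 ⇒ Y=0.
Step 4. [col 2: R + P ≡ U (mod 10)] R=2 is one option consistent with column 2 (R + P ≡ U (mod 10), carry-in 1) — take it. So R=2.
Step 5. [col 2: R + P ≡ U (mod 10)] from column 2 (R=2, P=1, carry-in 1, digits 0,1,2,9 already taken and all letters distinct): U must equal 4 ⇒ U=4.
Step 6. [col 3: R + P ≡ K (mod 10)] column 3 reads R+P+carry(0)=K with R=2, P=1; with digits 0,1,2,4,9 already taken and all letters distinct, the only value for K is 3. So K=3.
Step 7. [col 4: E + J ≡ U (mod 10)] several values work for J in column 4 (E + J ≡ U (mod 10), carry-in 0); try J=8, so J=8.
Step 8. [col 4: E + J ≡ U (mod 10)] from column 4 (J=8, U=4, carry-in 0, digits 0,1,2,3,4,8,9 already taken and all letters distinct): E must equal 6, so E=6.
Step 9. [col 5: E + S ≡ R (mod 10)] column 5 reads E+S+carry(1)=R with E=6, R=2; with digits 0,1,2,3,4,6,8,9 already taken and all letters distinct, the only value for S is 5. So S=5.
Step 10. [col 6: R + U ≡ I (mod 10)] in column 6 we have R+U≡I with carry-in 1; given R=2, U=4 and digits 0,1,2,3,4,5,6,8,9 already taken and all letters distinct, that pins I to 7. So I=7.

Answer: E=6, I=7, J=8, K=3, M=9, P=1, R=2, S=5, U=4, Y=0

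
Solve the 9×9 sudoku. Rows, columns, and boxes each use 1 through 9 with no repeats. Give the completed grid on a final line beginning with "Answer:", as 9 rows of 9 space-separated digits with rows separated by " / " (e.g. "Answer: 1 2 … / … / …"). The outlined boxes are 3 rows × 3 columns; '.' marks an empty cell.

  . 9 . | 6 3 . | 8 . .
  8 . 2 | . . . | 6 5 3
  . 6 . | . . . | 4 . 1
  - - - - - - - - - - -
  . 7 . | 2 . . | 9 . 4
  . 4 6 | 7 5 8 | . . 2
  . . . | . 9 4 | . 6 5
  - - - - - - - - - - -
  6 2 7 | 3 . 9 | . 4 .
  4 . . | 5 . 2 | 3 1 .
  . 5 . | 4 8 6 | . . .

Step 1. [r6c4∈{1}] nothing but 1 survives at r6c4 ⇒ r6c4=1.
Step 2. [r6c2∈{3,8}] across col 2, 3 lands solely at r6c2 ⇒ r6c2=3.
Step 3. [r1c9∈{7}] r1c9 is down to just 7. So r1c9=7.
Step 4. [r3c1∈{3,5,7}] across col 1, 7 lands solely at r3c1, so r3c1=7.
Step 5. [r9c9∈{9}] r9c9 has the single candidate 9 ⇒ r9c9=9.
Step 6. [r2c2∈{1}] nothing but 1 survives at r2c2 ⇒ r2c2=1.
Step 7. [r1c1∈{5}] r1c1's peers cover all but 5. So r1c1=5.
Step 8. [r4c1∈{1}] r4c1's peers cover all but 1. So r4c1=1.
Step 9. [r1c8∈{2}] r1c8's peers cover all but 2. So r1c8=2.
Step 10. [r4c8∈{3,8}] in col 8, 8 fits only at r4c8. So r4c8=8.
Step 11. [r8c2∈{8}] r8c2 has the single candidate 8, so r8c2=8.
Step 12. [r9c8∈{7}] only 7 remains possible at r9c8, so r9c8=7.
Step 13. [r3c3∈{3}] nothing but 3 survives at r3c3, so r3c3=3.
Step 14. [r2c5∈{4,7}] across row 2, 4 lands solely at r2c5, so r2c5=4.
Step 15. [r2c4∈{9}] only 9 remains possible at r2c4, so r2c4=9.
Step 16. [r9c7∈{2}] r9c7 has the single candidate 2, so r9c7=2.
Step 17. [r2c6∈{7}] r2c6's peers cover all but 7. So r2c6=7.
Step 18. [r6c7∈{7}] r6c7 has the single candidate 7, so r6c7=7.
Step 19. [r7c5∈{1}] only 1 remains possible at r7c5 ⇒ r7c5=1.
Step 20. [r9c1∈{3}] r9c1 is down to just 3. So r9c1=3.
Step 21. [r9c3∈{1}] r9c3 has the single candidate 1. So r9c3=1.
Step 22. [r6c1∈{2}] r6c1's peers cover all but 2 ⇒ r6c1=2.
Step 23. [r3c8∈{9}] nothing but 9 survives at r3c8 ⇒ r3c8=9.
Step 24. [r1c3∈{4}] only 4 remains possible at r1c3. So r1c3=4.
Step 25. [r1c6∈{1}] nothing but 1 survives at r1c6, so r1c6=1.
Step 26. [r8c3∈{9}] only 9 remains possible at r8c3 ⇒ r8c3=9.
Step 27. [r3c4∈{8}] nothing but 8 survives at r3c4, so r3c4=8.
Step 28. [r3c6∈{5}] r3c6 is down to just 5, so r3c6=5.
Step 29. [r7c9∈{8}] only 8 remains possible at r7c9. So r7c9=8.
Step 30. [r8c9∈{6}] only 6 remains possible at r8c9. So r8c9=6.
Step 31. [r4c5∈{6}] only 6 remains possible at r4c5, so r4c5=6.
Step 32. [r4c6∈{3}] only 3 remains possible at r4c6 ⇒ r4c6=3.
Step 33. [r5c7∈{1}] r5c7's peers cover all but 1, so r5c7=1.
Step 34. [r8c5∈{7}] nothing but 7 survives at r8c5, so r8c5=7.
Step 35. [r5c1∈{9}] r5c1 has the single candidate 9, so r5c1=9.
Step 36. [r3c5∈{2}] r3c5's peers cover all but 2 ⇒ r3c5=2.
Step 37. [r4c3∈{5}] r4c3 has the single candidate 5 ⇒ r4c3=5.
Step 38. [r7c7∈{5}] r7c7 is down to just 5. So r7c7=5.
Step 39. [r6c3∈{8}] r6c3 is down to just 8, so r6c3=8.
Step 40. [r5c8∈{3}] r5c8's peers cover all but 3 ⇒ r5c8=3.

Answer: 5 9 4 6 3 1 8 2 7 / 8 1 2 9 4 7 6 5 3 / 7 6 3 8 2 5 4 9 1 / 1 7 5 2 6 3 9 8 4 / 9 4 6 7 5 8 1 3 2 / 2 3 8 1 9 4 7 6 5 / 6 2 7 3 1 9 5 4 8 / 4 8 9 5 7 2 3 1 6 / 3 5 1 4 8 6 2 7 9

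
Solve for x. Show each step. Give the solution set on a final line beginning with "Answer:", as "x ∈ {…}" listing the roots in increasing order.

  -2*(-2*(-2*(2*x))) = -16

Step 1. [-2*(-2*(-2*(2*x))) = -16] -2·(inner) — divide through by -2, so div: -2*(-2*(2*x)) = 8.
Step 2. [-2*(-2*(2*x)) = 8] leading coefficient -2: divide by -2. So div: -2*(2*x) = -4.
Step 3. [-2*(2*x) = -4] leading coefficient -2: divide by -2, so div: 2*x = 2.
Step 4. [2*x = 2] 2·(inner) — divide through by 2, so div: x = 1.

Answer: x ∈ {1}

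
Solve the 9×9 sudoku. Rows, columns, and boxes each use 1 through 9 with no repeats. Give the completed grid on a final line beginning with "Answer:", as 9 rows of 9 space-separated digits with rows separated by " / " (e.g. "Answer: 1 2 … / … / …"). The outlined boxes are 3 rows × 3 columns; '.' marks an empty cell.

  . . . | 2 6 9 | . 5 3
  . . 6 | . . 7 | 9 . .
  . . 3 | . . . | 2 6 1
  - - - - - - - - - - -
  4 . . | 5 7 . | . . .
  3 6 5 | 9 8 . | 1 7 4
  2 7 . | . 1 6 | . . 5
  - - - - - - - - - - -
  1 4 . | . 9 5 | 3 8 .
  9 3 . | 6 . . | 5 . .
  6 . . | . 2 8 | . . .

Step 1. [r9c3∈{7}] nothing but 7 survives at r9c3. So r9c3=7.
Step 2. [r2c8∈{4}] r2c8's peers cover all but 4 ⇒ r2c8=4.
Step 3. [r2c9∈{8}] r2c9's peers cover all but 8 ⇒ r2c9=8.
Step 4. [r2c1∈{5}] r2c1 is down to just 5. So r2c1=5.
Step 5. [r9c4∈{1,3,4}] row 9 places 3 nowhere but r9c4, so r9c4=3.
Step 6. [r8c3∈{2,8}] 8 has one home in row 8: r8c3 ⇒ r8c3=8.
Step 7. [r4c2∈{1,8,9}] across box 4, 8 lands solely at r4c2 ⇒ r4c2=8.
Step 8. [r7c9∈{2,6,7}] in row 7, 6 fits only at r7c9, so r7c9=6.
Step 9. [r3c6∈{4}] r3c6 is down to just 4, so r3c6=4.
Step 10. [r1c1∈{7,8}] row 1 places 8 nowhere but r1c1. So r1c1=8.
Step 11. [r1c2∈{1}] r1c2 is down to just 1, so r1c2=1.
Step 12. [r4c6∈{2,3}] in col 6, 3 fits only at r4c6 ⇒ r4c6=3.
Step 13. [r6c3∈{9}] nothing but 9 survives at r6c3, so r6c3=9.
Step 14. [r9c8∈{1,9}] in row 9, 1 fits only at r9c8, so r9c8=1.
Step 15. [r8c8∈{2}] r8c8's peers cover all but 2. So r8c8=2.
Step 16. [r4c8∈{9}] r4c8's peers cover all but 9, so r4c8=9.
Step 17. [r5c6∈{2}] nothing but 2 survives at r5c6 ⇒ r5c6=2.
Step 18. [r2c5∈{3}] r2c5 has the single candidate 3, so r2c5=3.
Step 19. [r6c7∈{8}] nothing but 8 survives at r6c7, so r6c7=8.
Step 20. [r4c3∈{1}] r4c3 is down to just 1. So r4c3=1.
Step 21. [r7c3∈{2}] r7c3's peers cover all but 2, so r7c3=2.
Step 22. [r8c6∈{1}] r8c6 is down to just 1, so r8c6=1.
Step 23. [r4c7∈{6}] only 6 remains possible at r4c7 ⇒ r4c7=6.
Step 24. [r9c9∈{9}] r9c9's peers cover all but 9, so r9c9=9.
Step 25. [r2c4∈{1}] only 1 remains possible at r2c4 ⇒ r2c4=1.
Step 26. [r9c2∈{5}] nothing but 5 survives at r9c2 ⇒ r9c2=5.
Step 27. [r3c5∈{5}] r3c5's peers cover all but 5 ⇒ r3c5=5.
Step 28. [r3c4∈{8}] r3c4's peers cover all but 8 ⇒ r3c4=8.
Step 29. [r8c5∈{4}] r8c5 is down to just 4 ⇒ r8c5=4.
Step 30. [r8c9∈{7}] r8c9 has the single candidate 7. So r8c9=7.
Step 31. [r9c7∈{4}] r9c7's peers cover all but 4, so r9c7=4.
Step 32. [r1c3∈{4}] r1c3's peers cover all but 4, so r1c3=4.
Step 33. [r3c1∈{7}] r3c1 has the single candidate 7, so r3c1=7.
Step 34. [r2c2∈{2}] nothing but 2 survives at r2c2. So r2c2=2.
Step 35. [r6c8∈{3}] only 3 remains possible at r6c8, so r6c8=3.
Step 36. [r4c9∈{2}] only 2 remains possible at r4c9 ⇒ r4c9=2.
Step 37. [r6c4∈{4}] r6c4 has the single candidate 4 ⇒ r6c4=4.
Step 38. [r7c4∈{7}] r7c4's peers cover all but 7. So r7c4=7.
Step 39. [r3c2∈{9}] r3c2 has the single candidate 9 ⇒ r3c2=9.
Step 40. [r1c7∈{7}] nothing but 7 survives at r1c7, so r1c7=7.

Answer: 8 1 4 2 6 9 7 5 3 / 5 2 6 1 3 7 9 4 8 / 7 9 3 8 5 4 2 6 1 / 4 8 1 5 7 3 6 9 2 / 3 6 5 9 8 2 1 7 4 / 2 7 9 4 1 6 8 3 5 / 1 4 2 7 9 5 3 8 6 / 9 3 8 6 4 1 5 2 7 / 6 5 7 3 2 8 4 1 9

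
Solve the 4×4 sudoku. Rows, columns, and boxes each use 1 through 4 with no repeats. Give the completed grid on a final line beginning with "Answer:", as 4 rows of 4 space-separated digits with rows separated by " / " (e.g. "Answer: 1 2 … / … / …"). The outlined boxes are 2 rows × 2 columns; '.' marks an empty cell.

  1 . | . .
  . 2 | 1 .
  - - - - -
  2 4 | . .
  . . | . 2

Step 1. [r1c2∈{3}] r1c2 is down to just 3, so r1c2=3.
Step 2. [r1c4∈{4}] r1c4 is down to just 4, so r1c4=4.
Step 3. [r3c3∈{3}] r3c3's peers cover all but 3 ⇒ r3c3=3.
Step 4. [r4c2∈{1}] only 1 remains possible at r4c2. So r4c2=1.
Step 5. [r2c1∈{4}] r2c1's peers cover all but 4, so r2c1=4.
Step 6. [r1c3∈{2}] r1c3 has the single candidate 2 ⇒ r1c3=2.
Step 7. [r3c4∈{1}] nothing but 1 survives at r3c4, so r3c4=1.
Step 8. [r2c4∈{3}] r2c4 has the single candidate 3, so r2c4=3.
Step 9. [r4c3∈{4}] r4c3 has the single candidate 4, so r4c3=4.
Step 10. [r4c1∈{3}] nothing but 3 survives at r4c1 ⇒ r4c1=3.

Answer: 1 3 2 4 / 4 2 1 3 / 2 4 3 1 / 3 1 4 2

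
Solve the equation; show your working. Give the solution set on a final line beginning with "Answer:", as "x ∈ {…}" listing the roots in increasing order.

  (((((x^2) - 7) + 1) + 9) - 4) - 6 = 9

Step 1. [(((((x^2) - 7) + 1) + 9) - 4) - 6 = 9] 6 comes off first (add 6), so sub: ((((x^2) - 7) + 1) + 9) - 4 = 15.
Step 2. [((((x^2) - 7) + 1) + 9) - 4 = 15] the outer -4 inverts by adding 4 ⇒ sub: (((x^2) - 7) + 1) + 9 = 19.
Step 3. [(((x^2) - 7) + 1) + 9 = 19] the outer +9 inverts by subtracting 9. So sub: ((x^2) - 7) + 1 = 10.
Step 4. [((x^2) - 7) + 1 = 10] subtract 1: x sits inside (… + 1). So sub: (x^2) - 7 = 9.
Step 5. [(x^2) - 7 = 9] add 7: x sits inside (… - 7) ⇒ sub: x^2 = 16.
Step 6. [x^2 = 16] √ both sides: 16 ≥ 0 gives two branches ⇒ sqrt: x = 4 or -4.

Answer: x ∈ {-4, 4}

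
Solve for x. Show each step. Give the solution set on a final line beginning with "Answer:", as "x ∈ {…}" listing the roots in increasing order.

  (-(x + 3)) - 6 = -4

Step 1. [(-(x + 3)) - 6 = -4] 6 comes off first (add 6). So sub: -(x + 3) = 2.
Step 2. [-(x + 3) = 2] LHS negated; negate both sides ⇒ neg: x + 3 = -2.
Step 3. [x + 3 = -2] peel the +3: subtract 3 from each side. So sub: x = -5.

Answer: x ∈ {-5}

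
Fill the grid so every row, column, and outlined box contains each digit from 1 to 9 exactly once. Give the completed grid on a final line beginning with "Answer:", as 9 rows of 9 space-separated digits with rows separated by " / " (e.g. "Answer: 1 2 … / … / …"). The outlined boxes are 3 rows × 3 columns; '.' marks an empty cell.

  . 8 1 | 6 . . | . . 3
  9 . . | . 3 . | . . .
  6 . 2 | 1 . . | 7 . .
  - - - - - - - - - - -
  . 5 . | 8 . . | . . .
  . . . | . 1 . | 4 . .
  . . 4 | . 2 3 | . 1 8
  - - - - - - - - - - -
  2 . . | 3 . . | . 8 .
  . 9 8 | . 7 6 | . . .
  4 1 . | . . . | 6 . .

Step 1. [r6c1∈{7}] r6c1 is down to just 7, so r6c1=7.
Step 2. [r1c6∈{2,4,5,7,9}] row 1 places 7 nowhere but r1c6 ⇒ r1c6=7.
Step 3. [r7c6∈{1,4,5,9}] col 6 places 1 nowhere but r7c6. So r7c6=1.
Step 4. [r4c5∈{4,6,9}] col 5 places 6 nowhere but r4c5. So r4c5=6.
Step 5. [r1c1∈{5}] only 5 remains possible at r1c1, so r1c1=5.
Step 6. [r8c1∈{3}] r8c1 is down to just 3, so r8c1=3.
Step 7. [r9c8∈{2,3,5,7,9}] row 9 places 3 nowhere but r9c8, so r9c8=3.
Step 8. [r5c2∈{2,3,6}] across col 2, 2 lands solely at r5c2, so r5c2=2.
Step 9. [r5c4∈{5,7,9}] across col 4, 7 lands solely at r5c4, so r5c4=7.
Step 10. [r2c7∈{1,2,5,8}] col 7 places 8 nowhere but r2c7. So r2c7=8.
Step 11. [r2c9∈{1,2,4,5,6}] r2c9 is the only open cell in row 2 admitting 1, so r2c9=1.
Step 12. [r5c9∈{5,6,9}] in col 9, 6 fits only at r5c9. So r5c9=6.
Step 13. [r7c3∈{5,6,7}] across col 3, 6 lands solely at r7c3, so r7c3=6.
Step 14. [r9c3∈{5,7}] in col 3, 5 fits only at r9c3. So r9c3=5.
Step 15. [r9c9∈{2,7,9}] in row 9, 7 fits only at r9c9, so r9c9=7.
Step 16. [r2c8∈{2,4,5,6}] row 2 places 6 nowhere but r2c8 ⇒ r2c8=6.
Step 17. [r4c6∈{4,9}] in row 4, 4 fits only at r4c6, so r4c6=4.
Step 18. [r4c7∈{2,3,9}] col 7 places 3 nowhere but r4c7. So r4c7=3.
Step 19. [r4c3∈{9}] r4c3 is down to just 9 ⇒ r4c3=9.
Step 20. [r4c9∈{2}] r4c9 has the single candidate 2. So r4c9=2.
Step 21. [r8c7∈{1,2,5}] in row 8, 1 fits only at r8c7, so r8c7=1.
Step 22. [r8c8∈{2,4,5}] across box 9, 2 lands solely at r8c8 ⇒ r8c8=2.
Step 23. [r3c2∈{3,4}] in row 3, 3 fits only at r3c2. So r3c2=3.
Step 24. [r2c2∈{4,7}] col 2 places 4 nowhere but r2c2 ⇒ r2c2=4.
Step 25. [r8c4∈{4,5}] 4 has one home in col 4: r8c4. So r8c4=4.
Step 26. [r7c5∈{5,9}] 5 has one home in box 8: r7c5. So r7c5=5.
Step 27. [r7c7∈{9}] nothing but 9 survives at r7c7, so r7c7=9.
Step 28. [r3c9∈{4,5,9}] r3c9 is the only open cell in col 9 admitting 9 ⇒ r3c9=9.
Step 29. [r3c8∈{4,5}] box 3 places 5 nowhere but r3c8 ⇒ r3c8=5.
Step 30. [r5c6∈{5,9}] in row 5, 5 fits only at r5c6, so r5c6=5.
Step 31. [r9c6∈{2,8,9}] 9 has one home in col 6: r9c6. So r9c6=9.
Step 32. [r3c5∈{4,8}] in row 3, 4 fits only at r3c5 ⇒ r3c5=4.
Step 33. [r9c4∈{2}] r9c4 is down to just 2 ⇒ r9c4=2.
Step 34. [r5c1∈{8}] r5c1 has the single candidate 8. So r5c1=8.
Step 35. [r6c7∈{5}] r6c7 has the single candidate 5, so r6c7=5.
Step 36. [r9c5∈{8}] r9c5 has the single candidate 8 ⇒ r9c5=8.
Step 37. [r8c9∈{5}] r8c9 has the single candidate 5, so r8c9=5.
Step 38. [r3c6∈{8}] nothing but 8 survives at r3c6, so r3c6=8.
Step 39. [r7c9∈{4}] r7c9 has the single candidate 4. So r7c9=4.
Step 40. [r2c3∈{7}] only 7 remains possible at r2c3 ⇒ r2c3=7.
Step 41. [r6c4∈{9}] nothing but 9 survives at r6c4. So r6c4=9.
Step 42. [r4c1∈{1}] r4c1 has the single candidate 1 ⇒ r4c1=1.
Step 43. [r5c8∈{9}] nothing but 9 survives at r5c8 ⇒ r5c8=9.
Step 44. [r2c4∈{5}] only 5 remains possible at r2c4, so r2c4=5.
Step 45. [r1c8∈{4}] r1c8 is down to just 4, so r1c8=4.
Step 46. [r2c6∈{2}] nothing but 2 survives at r2c6, so r2c6=2.
Step 47. [r5c3∈{3}] nothing but 3 survives at r5c3, so r5c3=3.
Step 48. [r1c7∈{2}] r1c7 is down to just 2, so r1c7=2.
Step 49. [r1c5∈{9}] nothing but 9 survives at r1c5 ⇒ r1c5=9.
Step 50. [r4c8∈{7}] r4c8's peers cover all but 7 ⇒ r4c8=7.
Step 51. [r6c2∈{6}] r6c2 has the single candidate 6 ⇒ r6c2=6.
Step 52. [r7c2∈{7}] r7c2 is down to just 7 ⇒ r7c2=7.

Answer: 5 8 1 6 9 7 2 4 3 / 9 4 7 5 3 2 8 6 1 / 6 3 2 1 4 8 7 5 9 / 1 5 9 8 6 4 3 7 2 / 8 2 3 7 1 5 4 9 6 / 7 6 4 9 2 3 5 1 8 / 2 7 6 3 5 1 9 8 4 / 3 9 8 4 7 6 1 2 5 / 4 1 5 2 8 9 6 3 7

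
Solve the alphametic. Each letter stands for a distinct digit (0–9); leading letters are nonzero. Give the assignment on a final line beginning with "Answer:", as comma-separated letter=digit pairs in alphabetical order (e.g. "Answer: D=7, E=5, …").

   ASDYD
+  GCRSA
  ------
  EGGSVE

Step 1. [col 1: D + A ≡ E (mod 10)] column 1 (D + A ≡ E (mod 10), carry-in 0) doesn't pin D yet; pick D=2 and continue. So D=2.
Step 2. [col 1: D + A ≡ E (mod 10)] no forcing yet in column 1 (carry-in 0); E=1 is free and consistent — try it. So E=1.
Step 3. [col 1: D + A ≡ E (mod 10)] column 1: given D=2, E=1, carry-in 0, and digits 1,2 already taken and all letters distinct, D+A≡E (mod 10) forces A=9, so A=9.
Step 4. [col 2: Y + S ≡ V (mod 10)] several values work for Y in column 2 (Y + S ≡ V (mod 10), carry-in 1); try Y=0 ⇒ Y=0.
Step 5. [col 2: Y + S ≡ V (mod 10)] column 2 (Y + S ≡ V (mod 10), carry-in 1) doesn't pin S yet; pick S=7 and continue, so S=7.
Step 6. [col 2: Y + S ≡ V (mod 10)] column 2 reads Y+S+carry(1)=V with Y=0, S=7; with digits 0,1,2,7,9 already taken and all letters distinct, the only value for V is 8, so V=8.
Step 7. [col 3: D + R ≡ S (mod 10)] from column 3 (D=2, S=7, carry-in 0, digits 0,1,2,7,8,9 already taken and all letters distinct): R must equal 5 ⇒ R=5.
Step 8. [col 4: S + C ≡ G (mod 10)] in column 4 we have S+C≡G with carry-in 0; given S=7 and digits 0,1,2,5,7,8,9 already taken and all letters distinct, that pins C to 6 ⇒ C=6.
Step 9. [col 4: S + C ≡ G (mod 10)] column 4 reads S+C+carry(0)=G with S=7, C=6; with digits 0,1,2,5,6,7,8,9 already taken and all letters distinct, the only value for G is 3 ⇒ G=3.

Answer: A=9, C=6, D=2, E=1, G=3, R=5, S=7, V=8, Y=0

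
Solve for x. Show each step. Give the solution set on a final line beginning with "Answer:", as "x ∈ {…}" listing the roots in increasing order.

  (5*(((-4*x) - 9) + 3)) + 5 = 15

Step 1. [(5*(((-4*x) - 9) + 3)) + 5 = 15] common factor 5 (LHS and 15) — divide through ⇒ factor: (((-4*x) - 9) + 3) + 1 = 3.
Step 2. [(((-4*x) - 9) + 3) + 1 = 3] the outer +1 inverts by subtracting 1 ⇒ sub: ((-4*x) - 9) + 3 = 2.
Step 3. [((-4*x) - 9) + 3 = 2] +3 is outermost — subtract 3 both sides. So sub: (-4*x) - 9 = -1.
Step 4. [(-4*x) - 9 = -1] 9 comes off first (add 9). So sub: -4*x = 8.
Step 5. [-4*x = 8] -4 out front; divide by -4, so div: x = -2.

Answer: x ∈ {-2}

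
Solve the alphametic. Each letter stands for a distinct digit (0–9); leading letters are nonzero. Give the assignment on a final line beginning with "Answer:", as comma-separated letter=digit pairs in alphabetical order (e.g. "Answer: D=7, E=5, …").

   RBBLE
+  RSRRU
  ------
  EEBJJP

Step 1. [col 1: E + U ≡ P (mod 10)] no forcing yet in column 1 (carry-in 0); U=3 is free and consistent — try it, so U=3.
Step 2. [col 1: E + U ≡ P (mod 10)] no forcing yet in column 1 (carry-in 0); P=4 is free and consistent — try it ⇒ P=4.
Step 3. [col 1: E + U ≡ P (mod 10)] column 1 reads E+U+carry(0)=P with U=3, P=4; with digits 3,4 already taken and all letters distinct, the only value for E is 1. So E=1.
Step 4. [col 2: L + R ≡ J (mod 10)] column 2 (L + R ≡ J (mod 10), carry-in 0) doesn't pin R yet; pick R=5 and continue ⇒ R=5.
Step 5. [col 2: L + R ≡ J (mod 10)] no forcing yet in column 2 (carry-in 0); L=7 is free and consistent — try it. So L=7.
Step 6. [col 2: L + R ≡ J (mod 10)] from column 2 (L=7, R=5, carry-in 0, digits 1,3,4,5,7 already taken and all letters distinct): J must equal 2 ⇒ J=2.
Step 7. [col 3: B + R ≡ J (mod 10)] column 3 reads B+R+carry(1)=J with R=5, J=2; with digits 1,2,3,4,5,7 already taken and all letters distinct, the only value for B is 6. So B=6.
Step 8. [col 4: B + S ≡ B (mod 10)] column 4: given B=6, carry-in 1, and digits 1,2,3,4,5,6,7 already taken and all letters distinct, B+S≡B (mod 10) forces S=9. So S=9.

Answer: B=6, E=1, J=2, L=7, P=4, R=5, S=9, U=3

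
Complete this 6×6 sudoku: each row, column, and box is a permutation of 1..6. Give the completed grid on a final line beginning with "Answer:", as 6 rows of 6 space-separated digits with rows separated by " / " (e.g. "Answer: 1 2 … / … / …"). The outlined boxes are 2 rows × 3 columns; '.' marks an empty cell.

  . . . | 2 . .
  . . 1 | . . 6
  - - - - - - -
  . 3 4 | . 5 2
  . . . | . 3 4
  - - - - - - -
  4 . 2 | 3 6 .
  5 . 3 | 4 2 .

Step 1. [r5c2∈{1}] nothing but 1 survives at r5c2. So r5c2=1.
Step 2. [r1c6∈{1,3,5}] r1c6 is the only open cell in col 6 admitting 3 ⇒ r1c6=3.
Step 3. [r1c1∈{6}] r1c1 is down to just 6 ⇒ r1c1=6.
Step 4. [r4c3∈{5,6}] r4c3 is the only open cell in col 3 admitting 6, so r4c3=6.
Step 5. [r4c2∈{2,5}] r4c2 is the only open cell in row 4 admitting 5, so r4c2=5.
Step 6. [r3c1∈{1}] nothing but 1 survives at r3c1, so r3c1=1.
Step 7. [r2c2∈{2,4}] 2 has one home in col 2: r2c2. So r2c2=2.
Step 8. [r2c5∈{4}] only 4 remains possible at r2c5 ⇒ r2c5=4.
Step 9. [r4c4∈{1}] r4c4 has the single candidate 1, so r4c4=1.
Step 10. [r6c2∈{6}] only 6 remains possible at r6c2. So r6c2=6.
Step 11. [r4c1∈{2}] r4c1 is down to just 2 ⇒ r4c1=2.
Step 12. [r3c4∈{6}] only 6 remains possible at r3c4, so r3c4=6.
Step 13. [r2c4∈{5}] r2c4 has the single candidate 5 ⇒ r2c4=5.
Step 14. [r6c6∈{1}] r6c6's peers cover all but 1, so r6c6=1.
Step 15. [r1c5∈{1}] r1c5 has the single candidate 1, so r1c5=1.
Step 16. [r5c6∈{5}] r5c6 is down to just 5, so r5c6=5.
Step 17. [r1c3∈{5}] r1c3 has the single candidate 5, so r1c3=5.
Step 18. [r1c2∈{4}] nothing but 4 survives at r1c2 ⇒ r1c2=4.
Step 19. [r2c1∈{3}] r2c1's peers cover all but 3. So r2c1=3.

Answer: 6 4 5 2 1 3 / 3 2 1 5 4 6 / 1 3 4 6 5 2 / 2 5 6 1 3 4 / 4 1 2 3 6 5 / 5 6 3 4 2 1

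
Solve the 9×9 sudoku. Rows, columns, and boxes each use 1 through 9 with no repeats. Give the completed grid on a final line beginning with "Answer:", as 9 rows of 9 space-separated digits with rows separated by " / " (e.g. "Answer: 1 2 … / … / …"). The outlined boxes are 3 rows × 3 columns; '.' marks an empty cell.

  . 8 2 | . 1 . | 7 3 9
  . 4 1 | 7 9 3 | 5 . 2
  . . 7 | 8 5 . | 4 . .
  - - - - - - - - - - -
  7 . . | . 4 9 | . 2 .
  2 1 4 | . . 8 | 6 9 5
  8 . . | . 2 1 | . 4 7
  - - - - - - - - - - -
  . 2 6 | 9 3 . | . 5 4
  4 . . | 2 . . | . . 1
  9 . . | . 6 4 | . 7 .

Step 1. [r6c7∈{3}] r6c7 is down to just 3 ⇒ r6c7=3.
Step 2. [r7c7∈{8}] r7c7 is down to just 8 ⇒ r7c7=8.
Step 3. [r3c9∈{6}] nothing but 6 survives at r3c9 ⇒ r3c9=6.
Step 4. [r8c2∈{3,5,7}] 7 has one home in col 2: r8c2 ⇒ r8c2=7.
Step 5. [r8c3∈{3,5,8}] r8c3 is the only open cell in row 8 admitting 3, so r8c3=3.
Step 6. [r4c3∈{5}] only 5 remains possible at r4c3 ⇒ r4c3=5.
Step 7. [r4c2∈{3,6}] in box 4, 3 fits only at r4c2 ⇒ r4c2=3.
Step 8. [r6c4∈{5,6}] across row 6, 5 lands solely at r6c4 ⇒ r6c4=5.
Step 9. [r1c6∈{6}] only 6 remains possible at r1c6 ⇒ r1c6=6.
Step 10. [r3c2∈{9}] r3c2 has the single candidate 9. So r3c2=9.
Step 11. [r9c2∈{5}] r9c2 is down to just 5, so r9c2=5.
Step 12. [r7c1∈{1}] nothing but 1 survives at r7c1 ⇒ r7c1=1.
Step 13. [r6c2∈{6}] nothing but 6 survives at r6c2 ⇒ r6c2=6.
Step 14. [r8c8∈{6}] r8c8's peers cover all but 6. So r8c8=6.
Step 15. [r2c8∈{8}] r2c8's peers cover all but 8, so r2c8=8.
Step 16. [r4c4∈{6}] r4c4's peers cover all but 6, so r4c4=6.
Step 17. [r3c1∈{3}] r3c1 is down to just 3. So r3c1=3.
Step 18. [r3c8∈{1}] nothing but 1 survives at r3c8. So r3c8=1.
Step 19. [r4c9∈{8}] only 8 remains possible at r4c9, so r4c9=8.
Step 20. [r6c3∈{9}] r6c3 has the single candidate 9. So r6c3=9.
Step 21. [r3c6∈{2}] r3c6 has the single candidate 2. So r3c6=2.
Step 22. [r5c4∈{3}] nothing but 3 survives at r5c4. So r5c4=3.
Step 23. [r7c6∈{7}] nothing but 7 survives at r7c6. So r7c6=7.
Step 24. [r9c9∈{3}] nothing but 3 survives at r9c9, so r9c9=3.
Step 25. [r8c5∈{8}] nothing but 8 survives at r8c5 ⇒ r8c5=8.
Step 26. [r1c4∈{4}] r1c4 has the single candidate 4 ⇒ r1c4=4.
Step 27. [r2c1∈{6}] nothing but 6 survives at r2c1, so r2c1=6.
Step 28. [r9c3∈{8}] only 8 remains possible at r9c3. So r9c3=8.
Step 29. [r1c1∈{5}] r1c1 is down to just 5 ⇒ r1c1=5.
Step 30. [r8c7∈{9}] r8c7 has the single candidate 9 ⇒ r8c7=9.
Step 31. [r9c4∈{1}] r9c4's peers cover all but 1 ⇒ r9c4=1.
Step 32. [r4c7∈{1}] nothing but 1 survives at r4c7 ⇒ r4c7=1.
Step 33. [r8c6∈{5}] only 5 remains possible at r8c6. So r8c6=5.
Step 34. [r5c5∈{7}] r5c5 is down to just 7. So r5c5=7.
Step 35. [r9c7∈{2}] r9c7's peers cover all but 2. So r9c7=2.

Answer: 5 8 2 4 1 6 7 3 9 / 6 4 1 7 9 3 5 8 2 / 3 9 7 8 5 2 4 1 6 / 7 3 5 6 4 9 1 2 8 / 2 1 4 3 7 8 6 9 5 / 8 6 9 5 2 1 3 4 7 / 1 2 6 9 3 7 8 5 4 / 4 7 3 2 8 5 9 6 1 / 9 5 8 1 6 4 2 7 3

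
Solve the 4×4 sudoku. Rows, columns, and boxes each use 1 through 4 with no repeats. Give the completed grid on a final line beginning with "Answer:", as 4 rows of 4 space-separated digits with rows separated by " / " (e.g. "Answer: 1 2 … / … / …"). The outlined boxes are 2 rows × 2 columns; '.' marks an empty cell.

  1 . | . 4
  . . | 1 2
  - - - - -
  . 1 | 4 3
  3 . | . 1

Step 1. [r4c2∈{2,4}] 4 has one home in row 4: r4c2. So r4c2=4.
Step 2. [r1c3∈{3}] r1c3 is down to just 3. So r1c3=3.
Step 3. [r3c1∈{2}] r3c1 is down to just 2 ⇒ r3c1=2.
Step 4. [r4c3∈{2}] r4c3's peers cover all but 2. So r4c3=2.
Step 5. [r1c2∈{2}] r1c2's peers cover all but 2, so r1c2=2.
Step 6. [r2c1∈{4}] r2c1's peers cover all but 4 ⇒ r2c1=4.
Step 7. [r2c2∈{3}] only 3 remains possible at r2c2. So r2c2=3.

Answer: 1 2 3 4 / 4 3 1 2 / 2 1 4 3 / 3 4 2 1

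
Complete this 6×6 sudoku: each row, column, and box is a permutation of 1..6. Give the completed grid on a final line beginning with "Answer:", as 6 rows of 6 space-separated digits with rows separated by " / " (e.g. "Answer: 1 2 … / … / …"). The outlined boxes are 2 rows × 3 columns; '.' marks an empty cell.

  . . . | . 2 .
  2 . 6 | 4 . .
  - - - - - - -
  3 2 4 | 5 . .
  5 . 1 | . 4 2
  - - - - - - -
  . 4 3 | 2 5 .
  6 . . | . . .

Step 1. [r1c3∈{5}] r1c3 is down to just 5, so r1c3=5.
Step 2. [r3c5∈{1,6}] col 5 places 6 nowhere but r3c5, so r3c5=6.
Step 3. [r3c6∈{1}] r3c6's peers cover all but 1, so r3c6=1.
Step 4. [r1c4∈{1,3,6}] in col 4, 6 fits only at r1c4 ⇒ r1c4=6.
Step 5. [r1c6∈{3}] nothing but 3 survives at r1c6, so r1c6=3.
Step 6. [r6c4∈{1,3}] across col 4, 1 lands solely at r6c4, so r6c4=1.
Step 7. [r1c2∈{1}] r1c2 has the single candidate 1, so r1c2=1.
Step 8. [r4c2∈{6}] nothing but 6 survives at r4c2 ⇒ r4c2=6.
Step 9. [r5c6∈{6}] only 6 remains possible at r5c6. So r5c6=6.
Step 10. [r2c5∈{1}] r2c5 has the single candidate 1 ⇒ r2c5=1.
Step 11. [r5c1∈{1}] r5c1's peers cover all but 1, so r5c1=1.
Step 12. [r6c2∈{5}] only 5 remains possible at r6c2 ⇒ r6c2=5.
Step 13. [r4c4∈{3}] nothing but 3 survives at r4c4, so r4c4=3.
Step 14. [r1c1∈{4}] r1c1 is down to just 4. So r1c1=4.
Step 15. [r6c6∈{4}] r6c6's peers cover all but 4. So r6c6=4.
Step 16. [r6c5∈{3}] r6c5's peers cover all but 3, so r6c5=3.
Step 17. [r2c2∈{3}] only 3 remains possible at r2c2 ⇒ r2c2=3.
Step 18. [r6c3∈{2}] r6c3 has the single candidate 2. So r6c3=2.
Step 19. [r2c6∈{5}] r2c6 is down to just 5. So r2c6=5.

Answer: 4 1 5 6 2 3 / 2 3 6 4 1 5 / 3 2 4 5 6 1 / 5 6 1 3 4 2 / 1 4 3 2 5 6 / 6 5 2 1 3 4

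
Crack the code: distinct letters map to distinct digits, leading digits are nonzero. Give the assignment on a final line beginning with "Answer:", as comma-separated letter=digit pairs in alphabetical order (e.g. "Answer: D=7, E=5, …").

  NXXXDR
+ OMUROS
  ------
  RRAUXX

Step 1. [col 1: R + S ≡ X (mod 10)] no forcing yet in column 1 (carry-in 0); S=9 is free and consistent — try it. So S=9.
Step 2. [col 1: R + S ≡ X (mod 10)] no forcing yet in column 1 (carry-in 0); R=8 is free and consistent — try it ⇒ R=8.
Step 3. [col 1: R + S ≡ X (mod 10)] in column 1 we have R+S≡X with carry-in 0; given R=8, S=9 and digits 8,9 already taken and all letters distinct, that pins X to 7, so X=7.
Step 4. [col 2: D + O ≡ X (mod 10)] column 2 (D + O ≡ X (mod 10), carry-in 1) doesn't pin D yet; pick D=4 and continue, so D=4.
Step 5. [col 2: D + O ≡ X (mod 10)] from column 2 (D=4, X=7, carry-in 1, digits 4,7,8,9 already taken and all letters distinct): O must equal 2. So O=2.
Step 6. [col 3: X + R ≡ U (mod 10)] column 3: given X=7, R=8, carry-in 0, and digits 2,4,7,8,9 already taken and all letters distinct, X+R≡U (mod 10) forces U=5, so U=5.
Step 7. [col 4: X + U ≡ A (mod 10)] from column 4 (X=7, U=5, carry-in 1, digits 2,4,5,7,8,9 already taken and all letters distinct): A must equal 3. So A=3.
Step 8. [col 5: X + M ≡ R (mod 10)] column 5 reads X+M+carry(1)=R with X=7, R=8; with digits 2,3,4,5,7,8,9 already taken and all letters distinct, the only value for M is 0, so M=0.
Step 9. [col 6: N + O ≡ R (mod 10)] column 6 reads N+O+carry(0)=R with O=2, R=8; with digits 0,2,3,4,5,7,8,9 already taken and all letters distinct, the only value for N is 6 ⇒ N=6.

Answer: A=3, D=4, M=0, N=6, O=2, R=8, S=9, U=5, X=7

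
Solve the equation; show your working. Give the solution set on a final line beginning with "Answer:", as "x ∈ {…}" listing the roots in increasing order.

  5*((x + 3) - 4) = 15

Step 1. [5*((x + 3) - 4) = 15] leading coefficient 5: divide by 5 ⇒ div: (x + 3) - 4 = 3.
Step 2. [(x + 3) - 4 = 3] peel the -4: add 4 from each side ⇒ sub: x + 3 = 7.
Step 3. [x + 3 = 7] +3 is outermost — subtract 3 both sides, so sub: x = 4.

Answer: x ∈ {4}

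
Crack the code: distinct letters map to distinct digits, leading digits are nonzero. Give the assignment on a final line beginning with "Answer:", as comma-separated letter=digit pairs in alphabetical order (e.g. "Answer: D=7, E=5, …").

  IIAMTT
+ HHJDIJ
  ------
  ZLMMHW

Step 1. [col 1: T + J ≡ W (mod 10)] several values work for T in column 1 (T + J ≡ W (mod 10), carry-in 0); try T=2 ⇒ T=2.
Step 2. [col 1: T + J ≡ W (mod 10)] no forcing yet in column 1 (carry-in 0); W=6 is free and consistent — try it. So W=6.
Step 3. [col 1: T + J ≡ W (mod 10)] column 1 reads T+J+carry(0)=W with T=2, W=6; with digits 2,6 already taken and all letters distinct, the only value for J is 4. So J=4.
Step 4. [col 2: T + I ≡ H (mod 10)] several values work for H in column 2 (T + I ≡ H (mod 10), carry-in 0); try H=5 ⇒ H=5.
Step 5. [col 2: T + I ≡ H (mod 10)] column 2 reads T+I+carry(0)=H with T=2, H=5; with digits 2,4,5,6 already taken and all letters distinct, the only value for I is 3 ⇒ I=3.
Step 6. [col 3: M + D ≡ M (mod 10)] column 3 reads M+D+carry(0)=M with nothing yet; with digits 2,3,4,5,6 already taken and all letters distinct, the only value for D is 0 ⇒ D=0.
Step 7. [col 3: M + D ≡ M (mod 10)] column 3 (M + D ≡ M (mod 10), carry-in 0) doesn't pin M yet; pick M=1 and continue. So M=1.
Step 8. [col 4: A + J ≡ M (mod 10)] from column 4 (J=4, M=1, carry-in 0, digits 0,1,2,3,4,5,6 already taken and all letters distinct): A must equal 7. So A=7.
Step 9. [col 5: I + H ≡ L (mod 10)] in column 5 we have I+H≡L with carry-in 1; given I=3, H=5 and digits 0,1,2,3,4,5,6,7 already taken and all letters distinct, that pins L to 9 ⇒ L=9.
Step 10. [col 6: I + H ≡ Z (mod 10)] column 6: given I=3, H=5, carry-in 0, and digits 0,1,2,3,4,5,6,7,9 already taken and all letters distinct, I+H≡Z (mod 10) forces Z=8 ⇒ Z=8.

Answer: A=7, D=0, H=5, I=3, J=4, L=9, M=1, T=2, W=6, Z=8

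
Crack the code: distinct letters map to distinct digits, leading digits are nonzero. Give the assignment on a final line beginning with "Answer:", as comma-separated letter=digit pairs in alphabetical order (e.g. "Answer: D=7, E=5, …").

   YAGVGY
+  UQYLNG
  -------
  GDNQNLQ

Step 1. [col 1: Y + G ≡ Q (mod 10)] column 1 (Y + G ≡ Q (mod 10), carry-in 0) doesn't pin G yet; pick G=1 and continue, so G=1.
Step 2. [col 1: Y + G ≡ Q (mod 10)] no forcing yet in column 1 (carry-in 0); Q=6 is free and consistent — try it. So Q=6.
Step 3. [col 1: Y + G ≡ Q (mod 10)] column 1: given G=1, Q=6, carry-in 0, and digits 1,6 already taken and all letters distinct, Y+G≡Q (mod 10) forces Y=5. So Y=5.
Step 4. [col 2: G + N ≡ L (mod 10)] L=0 is one option consistent with column 2 (G + N ≡ L (mod 10), carry-in 0) — take it. So L=0.
Step 5. [col 2: G + N ≡ L (mod 10)] from column 2 (G=1, L=0, carry-in 0, digits 0,1,5,6 already taken and all letters distinct): N must equal 9. So N=9.
Step 6. [col 3: V + L ≡ N (mod 10)] column 3: given L=0, N=9, carry-in 1, and digits 0,1,5,6,9 already taken and all letters distinct, V+L≡N (mod 10) forces V=8 ⇒ V=8.
Step 7. [col 5: A + Q ≡ N (mod 10)] column 5 reads A+Q+carry(0)=N with Q=6, N=9; with digits 0,1,5,6,8,9 already taken and all letters distinct, the only value for A is 3, so A=3.
Step 8. [col 6: Y + U ≡ D (mod 10)] column 6 (Y + U ≡ D (mod 10), carry-in 0) doesn't pin D yet; pick D=2 and continue, so D=2.
Step 9. [col 6: Y + U ≡ D (mod 10)] column 6: given Y=5, D=2, carry-in 0, and digits 0,1,2,3,5,6,8,9 already taken and all letters distinct, Y+U≡D (mod 10) forces U=7 ⇒ U=7.

Answer: A=3, D=2, G=1, L=0, N=9, Q=6, U=7, V=8, Y=5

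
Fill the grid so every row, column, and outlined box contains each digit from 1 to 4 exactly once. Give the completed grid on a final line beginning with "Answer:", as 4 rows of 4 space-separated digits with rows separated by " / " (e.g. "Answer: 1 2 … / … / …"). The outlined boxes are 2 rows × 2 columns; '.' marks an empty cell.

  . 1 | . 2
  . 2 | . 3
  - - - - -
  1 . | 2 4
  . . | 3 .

Step 1. [r2c1∈{4}] r2c1 has the single candidate 4 ⇒ r2c1=4.
Step 2. [r4c4∈{1}] r4c4 is down to just 1. So r4c4=1.
Step 3. [r3c2∈{3}] nothing but 3 survives at r3c2, so r3c2=3.
Step 4. [r4c2∈{4}] r4c2 is down to just 4. So r4c2=4.
Step 5. [r1c1∈{3}] r1c1 is down to just 3. So r1c1=3.
Step 6. [r2c3∈{1}] r2c3 has the single candidate 1. So r2c3=1.
Step 7. [r1c3∈{4}] r1c3 is down to just 4. So r1c3=4.
Step 8. [r4c1∈{2}] only 2 remains possible at r4c1. So r4c1=2.

Answer: 3 1 4 2 / 4 2 1 3 / 1 3 2 4 / 2 4 3 1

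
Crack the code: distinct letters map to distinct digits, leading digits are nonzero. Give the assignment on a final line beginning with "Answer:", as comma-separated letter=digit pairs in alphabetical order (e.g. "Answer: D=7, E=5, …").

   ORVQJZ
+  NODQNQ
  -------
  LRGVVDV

Step 1. [col 1: Z + Q ≡ V (mod 10)] several values work for Z in column 1 (Z + Q ≡ V (mod 10), carry-in 0); try Z=5 ⇒ Z=5.
Step 2. [col 1: Z + Q ≡ V (mod 10)] no forcing yet in column 1 (carry-in 0); Q=4 is free and consistent — try it. So Q=4.
Step 3. [col 1: Z + Q ≡ V (mod 10)] column 1 reads Z+Q+carry(0)=V with Z=5, Q=4; with digits 4,5 already taken and all letters distinct, the only value for V is 9. So V=9.
Step 4. [L] L is the leading digit of a 7-digit sum of two 6-digit numbers; the final carry is exactly 1, so L=1.
Step 5. [col 2: J + N ≡ D (mod 10)] column 2 (J + N ≡ D (mod 10), carry-in 0) doesn't pin J yet; pick J=2 and continue, so J=2.
Step 6. [col 2: J + N ≡ D (mod 10)] column 2 (J + N ≡ D (mod 10), carry-in 0) doesn't pin N yet; pick N=8 and continue, so N=8.
Step 7. [col 2: J + N ≡ D (mod 10)] column 2 reads J+N+carry(0)=D with J=2, N=8; with digits 1,2,4,5,8,9 already taken and all letters distinct, the only value for D is 0 ⇒ D=0.
Step 8. [col 5: R + O ≡ G (mod 10)] in column 5 we have R+O≡G with carry-in 0; given nothing yet and digits 0,1,2,4,5,8,9 already taken and all letters distinct, that pins G to 3, so G=3.
Step 9. [col 5: R + O ≡ G (mod 10)] R=6 is one option consistent with column 5 (R + O ≡ G (mod 10), carry-in 0) — take it ⇒ R=6.
Step 10. [col 5: R + O ≡ G (mod 10)] column 5 reads R+O+carry(0)=G with R=6, G=3; with digits 0,1,2,3,4,5,6,8,9 already taken and all letters distinct, the only value for O is 7, so O=7.

Answer: D=0, G=3, J=2, L=1, N=8, O=7, Q=4, R=6, V=9, Z=5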